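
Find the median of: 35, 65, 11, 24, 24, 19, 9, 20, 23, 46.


Sorted: 9, 11, 19, 20, 23, 24, 24, 35, 46, 65
n = 10 (even)
Middle values: 23 and 24
Median = (23+24)/2 = 23.5000

Median = 23.5000


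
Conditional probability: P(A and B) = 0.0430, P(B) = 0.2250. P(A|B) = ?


P(A|B) = 0.0430/0.2250 = 0.1911

P(A|B) = 0.1911


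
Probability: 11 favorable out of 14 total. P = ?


P = 11/14 = 0.7857

P = 0.7857


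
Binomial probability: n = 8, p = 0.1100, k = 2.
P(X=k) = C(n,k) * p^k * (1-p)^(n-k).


C(8,2) = 28
p^2 = 0.012100
(1-p)^6 = 0.496981
P = 28 * 0.012100 * 0.496981 = 0.1684

P(X=2) = 0.1684


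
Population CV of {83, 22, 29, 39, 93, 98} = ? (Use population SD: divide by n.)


Mean = 60.6667
SD = 31.3723
CV = (31.3723/60.6667)*100 = 51.7126%

CV = 51.7126%


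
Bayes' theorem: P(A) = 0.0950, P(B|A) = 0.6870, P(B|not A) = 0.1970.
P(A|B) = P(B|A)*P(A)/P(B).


P(B) = P(B|A)*P(A) + P(B|A')*P(A')
= 0.6870*0.0950 + 0.1970*0.9050
= 0.065265 + 0.178285 = 0.243550
P(A|B) = 0.065265/0.243550 = 0.2680

P(A|B) = 0.2680


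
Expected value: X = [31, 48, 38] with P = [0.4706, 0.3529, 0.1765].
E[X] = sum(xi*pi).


E[X] = 31*0.4706 + 48*0.3529 + 38*0.1765
= 14.5886 + 16.9392 + 6.7070
= 38.2348

E[X] = 38.2348


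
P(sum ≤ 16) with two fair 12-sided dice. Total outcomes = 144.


Total outcomes = 12×12 = 144
Favorable (sum ≤ 16): 108
P = 108/144 = 0.7500

P = 0.7500


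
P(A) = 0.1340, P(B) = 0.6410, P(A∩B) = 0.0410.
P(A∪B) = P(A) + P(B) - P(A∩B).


P(A∪B) = 0.1340 + 0.6410 - 0.0410
= 0.7750 - 0.0410
= 0.7340

P(A∪B) = 0.7340


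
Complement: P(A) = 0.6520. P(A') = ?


P(not A) = 1 - 0.6520 = 0.3480

P(not A) = 0.3480


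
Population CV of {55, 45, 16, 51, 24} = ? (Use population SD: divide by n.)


Mean = 38.2000
SD = 15.4065
CV = (15.4065/38.2000)*100 = 40.3311%

CV = 40.3311%


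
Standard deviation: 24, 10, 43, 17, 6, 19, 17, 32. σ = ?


Mean = 21.0000
Variance = 124.5000
SD = sqrt(124.5000) = 11.1580

SD = 11.1580


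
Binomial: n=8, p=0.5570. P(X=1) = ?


C(8,1) = 8
p^1 = 0.557000
(1-p)^7 = 0.003348
P = 8 * 0.557000 * 0.003348 = 0.0149

P(X=1) = 0.0149


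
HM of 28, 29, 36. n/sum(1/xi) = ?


Sum of reciprocals = 1/28 + 1/29 + 1/36 = 0.097975
HM = 3/0.097975 = 30.6201

HM = 30.6201


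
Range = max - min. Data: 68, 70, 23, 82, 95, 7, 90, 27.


Max = 95, Min = 7
Range = 95 - 7 = 88

Range = 88


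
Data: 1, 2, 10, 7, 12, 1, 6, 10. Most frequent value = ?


Frequencies: 1:2, 2:1, 6:1, 7:1, 10:2, 12:1
Max frequency = 2
Mode = 1, 10

Mode = 1, 10


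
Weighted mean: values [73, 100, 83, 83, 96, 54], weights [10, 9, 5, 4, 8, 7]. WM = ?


Numerator = 73*10 + 100*9 + 83*5 + 83*4 + 96*8 + 54*7 = 3523
Denominator = 10 + 9 + 5 + 4 + 8 + 7 = 43
WM = 3523/43 = 81.9302

WM = 81.9302


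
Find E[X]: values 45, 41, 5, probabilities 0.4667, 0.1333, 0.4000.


E[X] = 45*0.4667 + 41*0.1333 + 5*0.4000
= 21.0015 + 5.4653 + 2.0000
= 28.4668

E[X] = 28.4668


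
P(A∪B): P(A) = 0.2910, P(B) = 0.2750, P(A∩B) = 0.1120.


P(A∪B) = 0.2910 + 0.2750 - 0.1120
= 0.5660 - 0.1120
= 0.4540

P(A∪B) = 0.4540


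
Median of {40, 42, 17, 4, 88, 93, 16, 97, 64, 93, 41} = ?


Sorted: 4, 16, 17, 40, 41, 42, 64, 88, 93, 93, 97
n = 11 (odd)
Middle value = 42

Median = 42


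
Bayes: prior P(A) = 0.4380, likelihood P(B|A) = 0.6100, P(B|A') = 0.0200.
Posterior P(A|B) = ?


P(B) = P(B|A)*P(A) + P(B|A')*P(A')
= 0.6100*0.4380 + 0.0200*0.5620
= 0.267180 + 0.011240 = 0.278420
P(A|B) = 0.267180/0.278420 = 0.9596

P(A|B) = 0.9596


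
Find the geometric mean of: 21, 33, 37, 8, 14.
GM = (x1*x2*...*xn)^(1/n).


Product = 21 × 33 × 37 × 8 × 14 = 2871792
GM = 2871792^(1/5) = 19.5718

GM = 19.5718


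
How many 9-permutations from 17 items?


P(17,9) = 17!/8!
= 355687428096000/40320
= 8821612800

P(17,9) = 8821612800


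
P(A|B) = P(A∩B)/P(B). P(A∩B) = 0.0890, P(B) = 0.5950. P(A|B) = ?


P(A|B) = 0.0890/0.5950 = 0.1496

P(A|B) = 0.1496


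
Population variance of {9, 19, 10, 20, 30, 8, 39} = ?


Mean = 19.2857
Squared deviations: 105.7959, 0.0816, 86.2245, 0.5102, 114.7959, 127.3673, 388.6531
Sum = 823.4286
Variance = 823.4286/7 = 117.6327

Variance = 117.6327


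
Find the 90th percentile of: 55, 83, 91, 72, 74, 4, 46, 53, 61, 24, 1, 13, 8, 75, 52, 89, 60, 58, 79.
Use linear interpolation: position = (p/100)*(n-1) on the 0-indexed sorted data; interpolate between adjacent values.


Sorted: 1, 4, 8, 13, 24, 46, 52, 53, 55, 58, 60, 61, 72, 74, 75, 79, 83, 89, 91
n = 19
Index = 90/100 * 18 = 16.2000
Lower = data[16] = 83, Upper = data[17] = 89
P90 = 83 + 0.2000*(6) = 84.2000

P90 = 84.2000


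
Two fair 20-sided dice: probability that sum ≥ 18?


Total outcomes = 20×20 = 400
Favorable (sum ≥ 18): 264
P = 264/400 = 0.6600

P = 0.6600


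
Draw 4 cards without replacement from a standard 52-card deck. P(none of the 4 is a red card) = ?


P(no red cards) = (26/52) × (25/51) × (24/50) × (23/49)
= 0.0552

P = 0.0552


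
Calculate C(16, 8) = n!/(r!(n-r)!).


C(16,8) = 16!/(8! × 8!)
= 20922789888000/(40320 × 40320)
= 12870

C(16,8) = 12870


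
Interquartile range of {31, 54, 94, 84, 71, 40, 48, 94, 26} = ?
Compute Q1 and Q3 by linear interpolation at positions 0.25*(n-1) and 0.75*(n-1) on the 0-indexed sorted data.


Sorted: 26, 31, 40, 48, 54, 71, 84, 94, 94
Q1 (25th %ile) = 40.0000
Q3 (75th %ile) = 84.0000
IQR = 84.0000 - 40.0000 = 44.0000

IQR = 44.0000


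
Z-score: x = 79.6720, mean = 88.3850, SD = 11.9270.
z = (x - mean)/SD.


z = (79.6720 - 88.3850)/11.9270
= -8.7130/11.9270
= -0.7305

z = -0.7305


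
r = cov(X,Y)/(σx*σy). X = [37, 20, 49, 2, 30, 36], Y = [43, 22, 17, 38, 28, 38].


Mean X = 29.0000, Mean Y = 31.0000
SD X = 14.854853, SD Y = 9.380832
Cov = -41.000000
r = -41.000000/(14.854853*9.380832) = -0.2942

r = -0.2942


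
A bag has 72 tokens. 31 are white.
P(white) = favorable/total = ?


P = 31/72 = 0.4306

P = 0.4306


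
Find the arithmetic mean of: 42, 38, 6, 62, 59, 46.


Sum = 42 + 38 + 6 + 62 + 59 + 46 = 253
n = 6
Mean = 253/6 = 42.1667

Mean = 42.1667


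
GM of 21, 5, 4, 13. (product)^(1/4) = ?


Product = 21 × 5 × 4 × 13 = 5460
GM = 5460^(1/4) = 8.5960

GM = 8.5960


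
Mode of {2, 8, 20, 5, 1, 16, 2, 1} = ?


Frequencies: 1:2, 2:2, 5:1, 8:1, 16:1, 20:1
Max frequency = 2
Mode = 1, 2

Mode = 1, 2


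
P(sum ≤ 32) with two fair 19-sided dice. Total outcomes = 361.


Total outcomes = 19×19 = 361
Favorable (sum ≤ 32): 340
P = 340/361 = 0.9418

P = 0.9418


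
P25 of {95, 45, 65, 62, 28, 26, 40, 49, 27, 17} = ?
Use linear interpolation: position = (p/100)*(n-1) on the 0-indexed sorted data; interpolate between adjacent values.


Sorted: 17, 26, 27, 28, 40, 45, 49, 62, 65, 95
n = 10
Index = 25/100 * 9 = 2.2500
Lower = data[2] = 27, Upper = data[3] = 28
P25 = 27 + 0.2500*(1) = 27.2500

P25 = 27.2500


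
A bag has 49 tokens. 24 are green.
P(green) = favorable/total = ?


P = 24/49 = 0.4898

P = 0.4898


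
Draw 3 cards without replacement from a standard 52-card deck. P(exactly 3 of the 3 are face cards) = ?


Hypergeometric: P(X=3) = C(12,3)·C(40,0) / C(52,3)
= 220 × 1 / 22100
= 220/22100 = 0.0100

P = 0.0100


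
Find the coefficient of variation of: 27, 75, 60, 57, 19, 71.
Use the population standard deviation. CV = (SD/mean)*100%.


Mean = 51.5000
SD = 21.1798
CV = (21.1798/51.5000)*100 = 41.1258%

CV = 41.1258%


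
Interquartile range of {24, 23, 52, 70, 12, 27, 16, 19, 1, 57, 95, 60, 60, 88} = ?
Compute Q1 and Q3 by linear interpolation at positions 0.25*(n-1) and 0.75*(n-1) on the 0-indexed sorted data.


Sorted: 1, 12, 16, 19, 23, 24, 27, 52, 57, 60, 60, 70, 88, 95
Q1 (25th %ile) = 20.0000
Q3 (75th %ile) = 60.0000
IQR = 60.0000 - 20.0000 = 40.0000

IQR = 40.0000


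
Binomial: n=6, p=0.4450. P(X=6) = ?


C(6,6) = 1
p^6 = 0.007765
(1-p)^0 = 1.000000
P = 1 * 0.007765 * 1.000000 = 0.0078

P(X=6) = 0.0078


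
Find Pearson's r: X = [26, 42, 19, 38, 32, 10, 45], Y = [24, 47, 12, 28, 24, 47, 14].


Mean X = 30.2857, Mean Y = 28.0000
SD X = 11.792422, SD Y = 13.125765
Cov = -25.428571
r = -25.428571/(11.792422*13.125765) = -0.1643

r = -0.1643


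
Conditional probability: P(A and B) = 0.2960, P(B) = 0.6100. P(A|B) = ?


P(A|B) = 0.2960/0.6100 = 0.4852

P(A|B) = 0.4852


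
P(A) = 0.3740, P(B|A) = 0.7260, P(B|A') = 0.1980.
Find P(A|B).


P(B) = P(B|A)*P(A) + P(B|A')*P(A')
= 0.7260*0.3740 + 0.1980*0.6260
= 0.271524 + 0.123948 = 0.395472
P(A|B) = 0.271524/0.395472 = 0.6866

P(A|B) = 0.6866


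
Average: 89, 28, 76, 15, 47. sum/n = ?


Sum = 89 + 28 + 76 + 15 + 47 = 255
n = 5
Mean = 255/5 = 51.0000

Mean = 51.0000


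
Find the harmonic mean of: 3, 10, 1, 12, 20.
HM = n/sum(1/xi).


Sum of reciprocals = 1/3 + 1/10 + 1/1 + 1/12 + 1/20 = 1.566667
HM = 5/1.566667 = 3.1915

HM = 3.1915


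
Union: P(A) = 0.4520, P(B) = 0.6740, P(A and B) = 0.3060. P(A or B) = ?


P(A∪B) = 0.4520 + 0.6740 - 0.3060
= 1.1260 - 0.3060
= 0.8200

P(A∪B) = 0.8200


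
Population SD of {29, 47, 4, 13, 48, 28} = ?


Mean = 28.1667
Variance = 260.4722
SD = sqrt(260.4722) = 16.1392

SD = 16.1392


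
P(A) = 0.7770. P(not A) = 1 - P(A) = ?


P(not A) = 1 - 0.7770 = 0.2230

P(not A) = 0.2230


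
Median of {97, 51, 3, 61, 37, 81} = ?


Sorted: 3, 37, 51, 61, 81, 97
n = 6 (even)
Middle values: 51 and 61
Median = (51+61)/2 = 56.0000

Median = 56.0000


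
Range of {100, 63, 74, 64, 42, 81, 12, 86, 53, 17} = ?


Max = 100, Min = 12
Range = 100 - 12 = 88

Range = 88


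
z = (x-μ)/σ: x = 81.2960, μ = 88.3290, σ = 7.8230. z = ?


z = (81.2960 - 88.3290)/7.8230
= -7.0330/7.8230
= -0.8990

z = -0.8990


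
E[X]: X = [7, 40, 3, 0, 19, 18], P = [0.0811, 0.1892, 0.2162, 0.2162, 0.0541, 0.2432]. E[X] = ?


E[X] = 7*0.0811 + 40*0.1892 + 3*0.2162 + 0*0.2162 + 19*0.0541 + 18*0.2432
= 0.5677 + 7.5680 + 0.6486 + 0 + 1.0279 + 4.3776
= 14.1898

E[X] = 14.1898


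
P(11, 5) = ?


P(11,5) = 11!/6!
= 39916800/720
= 55440

P(11,5) = 55440


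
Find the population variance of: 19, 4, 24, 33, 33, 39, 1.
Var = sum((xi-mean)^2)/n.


Mean = 21.8571
Squared deviations: 8.1633, 318.8776, 4.5918, 124.1633, 124.1633, 293.8776, 435.0204
Sum = 1308.8571
Variance = 1308.8571/7 = 186.9796

Variance = 186.9796


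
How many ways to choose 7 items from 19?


C(19,7) = 19!/(7! × 12!)
= 121645100408832000/(5040 × 479001600)
= 50388

C(19,7) = 50388


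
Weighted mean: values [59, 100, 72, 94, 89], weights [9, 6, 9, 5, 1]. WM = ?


Numerator = 59*9 + 100*6 + 72*9 + 94*5 + 89*1 = 2338
Denominator = 9 + 6 + 9 + 5 + 1 = 30
WM = 2338/30 = 77.9333

WM = 77.9333


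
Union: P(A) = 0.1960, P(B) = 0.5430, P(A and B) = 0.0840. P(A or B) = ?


P(A∪B) = 0.1960 + 0.5430 - 0.0840
= 0.7390 - 0.0840
= 0.6550

P(A∪B) = 0.6550


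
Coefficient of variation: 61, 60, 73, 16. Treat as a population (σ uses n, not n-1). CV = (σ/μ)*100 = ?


Mean = 52.5000
SD = 21.6852
CV = (21.6852/52.5000)*100 = 41.3052%

CV = 41.3052%


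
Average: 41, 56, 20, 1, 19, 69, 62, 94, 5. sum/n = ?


Sum = 41 + 56 + 20 + 1 + 19 + 69 + 62 + 94 + 5 = 367
n = 9
Mean = 367/9 = 40.7778

Mean = 40.7778


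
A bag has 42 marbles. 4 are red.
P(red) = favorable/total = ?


P = 4/42 = 0.0952

P = 0.0952


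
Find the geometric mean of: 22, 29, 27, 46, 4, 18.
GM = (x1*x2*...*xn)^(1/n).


Product = 22 × 29 × 27 × 46 × 4 × 18 = 57052512
GM = 57052512^(1/6) = 19.6206

GM = 19.6206


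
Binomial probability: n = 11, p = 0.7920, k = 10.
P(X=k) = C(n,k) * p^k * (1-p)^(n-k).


C(11,10) = 11
p^10 = 0.097107
(1-p)^1 = 0.208000
P = 11 * 0.097107 * 0.208000 = 0.2222

P(X=10) = 0.2222


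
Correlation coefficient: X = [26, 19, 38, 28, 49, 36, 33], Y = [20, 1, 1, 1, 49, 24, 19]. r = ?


Mean X = 32.7143, Mean Y = 16.4286
SD X = 8.939707, SD Y = 16.264397
Cov = 104.979592
r = 104.979592/(8.939707*16.264397) = 0.7220

r = 0.7220


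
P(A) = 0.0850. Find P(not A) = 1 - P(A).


P(not A) = 1 - 0.0850 = 0.9150

P(not A) = 0.9150


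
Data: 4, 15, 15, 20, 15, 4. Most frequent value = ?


Frequencies: 4:2, 15:3, 20:1
Max frequency = 3
Mode = 15

Mode = 15


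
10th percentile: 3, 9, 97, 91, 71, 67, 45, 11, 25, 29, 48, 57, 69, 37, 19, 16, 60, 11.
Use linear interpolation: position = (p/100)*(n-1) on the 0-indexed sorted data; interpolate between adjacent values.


Sorted: 3, 9, 11, 11, 16, 19, 25, 29, 37, 45, 48, 57, 60, 67, 69, 71, 91, 97
n = 18
Index = 10/100 * 17 = 1.7000
Lower = data[1] = 9, Upper = data[2] = 11
P10 = 9 + 0.7000*(2) = 10.4000

P10 = 10.4000


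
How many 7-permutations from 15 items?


P(15,7) = 15!/8!
= 1307674368000/40320
= 32432400

P(15,7) = 32432400


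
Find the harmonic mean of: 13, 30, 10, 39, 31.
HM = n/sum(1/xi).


Sum of reciprocals = 1/13 + 1/30 + 1/10 + 1/39 + 1/31 = 0.268156
HM = 5/0.268156 = 18.6459

HM = 18.6459


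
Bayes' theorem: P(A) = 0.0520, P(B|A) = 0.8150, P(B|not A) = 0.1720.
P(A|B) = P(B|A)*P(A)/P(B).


P(B) = P(B|A)*P(A) + P(B|A')*P(A')
= 0.8150*0.0520 + 0.1720*0.9480
= 0.042380 + 0.163056 = 0.205436
P(A|B) = 0.042380/0.205436 = 0.2063

P(A|B) = 0.2063


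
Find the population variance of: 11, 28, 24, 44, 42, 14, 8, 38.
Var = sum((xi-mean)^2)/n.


Mean = 26.1250
Squared deviations: 228.7656, 3.5156, 4.5156, 319.5156, 252.0156, 147.0156, 328.5156, 141.0156
Sum = 1424.8750
Variance = 1424.8750/8 = 178.1094

Variance = 178.1094


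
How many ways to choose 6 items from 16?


C(16,6) = 16!/(6! × 10!)
= 20922789888000/(720 × 3628800)
= 8008

C(16,6) = 8008


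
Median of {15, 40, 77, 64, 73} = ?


Sorted: 15, 40, 64, 73, 77
n = 5 (odd)
Middle value = 64

Median = 64


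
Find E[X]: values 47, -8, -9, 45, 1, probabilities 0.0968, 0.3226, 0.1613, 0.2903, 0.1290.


E[X] = 47*0.0968 - 8*0.3226 - 9*0.1613 + 45*0.2903 + 1*0.1290
= 4.5496 - 2.5808 - 1.4517 + 13.0635 + 0.1290
= 13.7096

E[X] = 13.7096


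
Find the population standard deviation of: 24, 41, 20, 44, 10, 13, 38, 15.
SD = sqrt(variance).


Mean = 25.6250
Variance = 159.7344
SD = sqrt(159.7344) = 12.6386

SD = 12.6386


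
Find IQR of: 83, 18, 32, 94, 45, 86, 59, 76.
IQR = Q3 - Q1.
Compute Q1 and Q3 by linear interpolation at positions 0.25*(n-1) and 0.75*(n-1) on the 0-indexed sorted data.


Sorted: 18, 32, 45, 59, 76, 83, 86, 94
Q1 (25th %ile) = 41.7500
Q3 (75th %ile) = 83.7500
IQR = 83.7500 - 41.7500 = 42.0000

IQR = 42.0000


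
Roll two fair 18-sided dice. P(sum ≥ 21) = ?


Total outcomes = 18×18 = 324
Favorable (sum ≥ 21): 136
P = 136/324 = 0.4198

P = 0.4198


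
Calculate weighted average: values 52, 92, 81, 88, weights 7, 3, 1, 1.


Numerator = 52*7 + 92*3 + 81*1 + 88*1 = 809
Denominator = 7 + 3 + 1 + 1 = 12
WM = 809/12 = 67.4167

WM = 67.4167


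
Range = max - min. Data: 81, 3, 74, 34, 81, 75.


Max = 81, Min = 3
Range = 81 - 3 = 78

Range = 78


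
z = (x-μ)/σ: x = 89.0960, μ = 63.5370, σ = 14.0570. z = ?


z = (89.0960 - 63.5370)/14.0570
= 25.5590/14.0570
= 1.8182

z = 1.8182


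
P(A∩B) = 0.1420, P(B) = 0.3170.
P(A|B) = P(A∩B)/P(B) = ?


P(A|B) = 0.1420/0.3170 = 0.4479

P(A|B) = 0.4479


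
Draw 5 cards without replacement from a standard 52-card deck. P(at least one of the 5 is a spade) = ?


P(at least one) = 1 - P(none)
P(none) = (39/52) × (38/51) × (37/50) × (36/49) × (35/48) = 0.221534
P(at least one) = 1 - 0.221534 = 0.7785

P = 0.7785


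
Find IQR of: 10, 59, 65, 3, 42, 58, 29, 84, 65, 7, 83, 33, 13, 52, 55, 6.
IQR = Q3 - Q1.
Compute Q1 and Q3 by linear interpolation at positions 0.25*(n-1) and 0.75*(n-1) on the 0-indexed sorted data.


Sorted: 3, 6, 7, 10, 13, 29, 33, 42, 52, 55, 58, 59, 65, 65, 83, 84
Q1 (25th %ile) = 12.2500
Q3 (75th %ile) = 60.5000
IQR = 60.5000 - 12.2500 = 48.2500

IQR = 48.2500


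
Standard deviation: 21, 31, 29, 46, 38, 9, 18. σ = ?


Mean = 27.4286
Variance = 134.5306
SD = sqrt(134.5306) = 11.5987

SD = 11.5987


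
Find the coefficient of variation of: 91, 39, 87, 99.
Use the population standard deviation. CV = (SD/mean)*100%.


Mean = 79.0000
SD = 23.4947
CV = (23.4947/79.0000)*100 = 29.7401%

CV = 29.7401%


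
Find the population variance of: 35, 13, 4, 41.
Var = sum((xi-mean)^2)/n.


Mean = 23.2500
Squared deviations: 138.0625, 105.0625, 370.5625, 315.0625
Sum = 928.7500
Variance = 928.7500/4 = 232.1875

Variance = 232.1875


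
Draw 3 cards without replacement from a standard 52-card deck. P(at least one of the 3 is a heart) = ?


P(at least one) = 1 - P(none)
P(none) = (39/52) × (38/51) × (37/50) = 0.413529
P(at least one) = 1 - 0.413529 = 0.5865

P = 0.5865


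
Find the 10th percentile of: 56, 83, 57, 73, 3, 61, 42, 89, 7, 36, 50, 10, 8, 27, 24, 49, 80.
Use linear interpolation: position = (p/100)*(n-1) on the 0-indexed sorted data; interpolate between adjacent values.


Sorted: 3, 7, 8, 10, 24, 27, 36, 42, 49, 50, 56, 57, 61, 73, 80, 83, 89
n = 17
Index = 10/100 * 16 = 1.6000
Lower = data[1] = 7, Upper = data[2] = 8
P10 = 7 + 0.6000*(1) = 7.6000

P10 = 7.6000


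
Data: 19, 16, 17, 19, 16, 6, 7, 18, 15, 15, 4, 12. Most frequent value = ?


Frequencies: 4:1, 6:1, 7:1, 12:1, 15:2, 16:2, 17:1, 18:1, 19:2
Max frequency = 2
Mode = 15, 16, 19

Mode = 15, 16, 19


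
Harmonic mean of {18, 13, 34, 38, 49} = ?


Sum of reciprocals = 1/18 + 1/13 + 1/34 + 1/38 + 1/49 = 0.208614
HM = 5/0.208614 = 23.9677

HM = 23.9677


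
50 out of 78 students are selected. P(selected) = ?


P = 50/78 = 0.6410

P = 0.6410


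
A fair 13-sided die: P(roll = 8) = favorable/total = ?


Favorable outcomes (roll = 8): 1
Total outcomes = 13
P = 1/13 = 0.0769

P = 0.0769


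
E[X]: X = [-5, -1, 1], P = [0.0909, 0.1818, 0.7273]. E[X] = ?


E[X] = -5*0.0909 - 1*0.1818 + 1*0.7273
= -0.4545 - 0.1818 + 0.7273
= 0.0910

E[X] = 0.0910


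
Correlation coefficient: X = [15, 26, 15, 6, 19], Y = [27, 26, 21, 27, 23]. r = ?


Mean X = 16.2000, Mean Y = 24.8000
SD X = 6.493073, SD Y = 2.400000
Cov = -2.760000
r = -2.760000/(6.493073*2.400000) = -0.1771

r = -0.1771


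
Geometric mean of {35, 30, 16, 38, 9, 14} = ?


Product = 35 × 30 × 16 × 38 × 9 × 14 = 80438400
GM = 80438400^(1/6) = 20.7767

GM = 20.7767


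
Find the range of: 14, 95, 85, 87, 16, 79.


Max = 95, Min = 14
Range = 95 - 14 = 81

Range = 81


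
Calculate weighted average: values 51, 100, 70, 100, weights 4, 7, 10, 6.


Numerator = 51*4 + 100*7 + 70*10 + 100*6 = 2204
Denominator = 4 + 7 + 10 + 6 = 27
WM = 2204/27 = 81.6296

WM = 81.6296


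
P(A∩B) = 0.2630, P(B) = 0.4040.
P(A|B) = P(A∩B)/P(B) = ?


P(A|B) = 0.2630/0.4040 = 0.6510

P(A|B) = 0.6510


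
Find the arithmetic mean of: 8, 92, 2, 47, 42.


Sum = 8 + 92 + 2 + 47 + 42 = 191
n = 5
Mean = 191/5 = 38.2000

Mean = 38.2000


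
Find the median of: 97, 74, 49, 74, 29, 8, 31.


Sorted: 8, 29, 31, 49, 74, 74, 97
n = 7 (odd)
Middle value = 49

Median = 49


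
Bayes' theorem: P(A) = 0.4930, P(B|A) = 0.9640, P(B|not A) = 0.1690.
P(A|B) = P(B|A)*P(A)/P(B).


P(B) = P(B|A)*P(A) + P(B|A')*P(A')
= 0.9640*0.4930 + 0.1690*0.5070
= 0.475252 + 0.085683 = 0.560935
P(A|B) = 0.475252/0.560935 = 0.8472

P(A|B) = 0.8472


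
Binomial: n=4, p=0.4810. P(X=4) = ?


C(4,4) = 1
p^4 = 0.053528
(1-p)^0 = 1.000000
P = 1 * 0.053528 * 1.000000 = 0.0535

P(X=4) = 0.0535


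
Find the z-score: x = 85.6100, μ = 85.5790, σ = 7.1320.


z = (85.6100 - 85.5790)/7.1320
= 0.0310/7.1320
= 0.0043

z = 0.0043


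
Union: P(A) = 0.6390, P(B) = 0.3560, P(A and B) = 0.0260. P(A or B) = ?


P(A∪B) = 0.6390 + 0.3560 - 0.0260
= 0.9950 - 0.0260
= 0.9690

P(A∪B) = 0.9690


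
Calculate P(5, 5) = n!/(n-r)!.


P(5,5) = 5!/0!
= 120/1
= 120

P(5,5) = 120


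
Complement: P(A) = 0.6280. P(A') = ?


P(not A) = 1 - 0.6280 = 0.3720

P(not A) = 0.3720


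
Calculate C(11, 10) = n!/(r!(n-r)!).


C(11,10) = 11!/(10! × 1!)
= 39916800/(3628800 × 1)
= 11

C(11,10) = 11


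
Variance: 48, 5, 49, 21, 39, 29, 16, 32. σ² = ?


Mean = 29.8750
Squared deviations: 328.5156, 618.7656, 365.7656, 78.7656, 83.2656, 0.7656, 192.5156, 4.5156
Sum = 1672.8750
Variance = 1672.8750/8 = 209.1094

Variance = 209.1094


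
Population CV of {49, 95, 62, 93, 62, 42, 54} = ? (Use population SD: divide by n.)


Mean = 65.2857
SD = 19.3000
CV = (19.3000/65.2857)*100 = 29.5624%

CV = 29.5624%


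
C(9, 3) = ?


C(9,3) = 9!/(3! × 6!)
= 362880/(6 × 720)
= 84

C(9,3) = 84


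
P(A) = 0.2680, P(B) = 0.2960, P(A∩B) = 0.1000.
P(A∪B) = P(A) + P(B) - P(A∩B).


P(A∪B) = 0.2680 + 0.2960 - 0.1000
= 0.5640 - 0.1000
= 0.4640

P(A∪B) = 0.4640


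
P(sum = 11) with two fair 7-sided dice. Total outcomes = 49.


Total outcomes = 7×7 = 49
Favorable (sum = 11): 4
P = 4/49 = 0.0816

P = 0.0816


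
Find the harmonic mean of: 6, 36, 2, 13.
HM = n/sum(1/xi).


Sum of reciprocals = 1/6 + 1/36 + 1/2 + 1/13 = 0.771368
HM = 4/0.771368 = 5.1856

HM = 5.1856


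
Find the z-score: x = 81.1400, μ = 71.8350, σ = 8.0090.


z = (81.1400 - 71.8350)/8.0090
= 9.3050/8.0090
= 1.1618

z = 1.1618


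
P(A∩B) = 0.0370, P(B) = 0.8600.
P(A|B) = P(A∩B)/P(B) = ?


P(A|B) = 0.0370/0.8600 = 0.0430

P(A|B) = 0.0430


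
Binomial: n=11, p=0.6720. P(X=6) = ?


C(11,6) = 462
p^6 = 0.092091
(1-p)^5 = 0.003796
P = 462 * 0.092091 * 0.003796 = 0.1615

P(X=6) = 0.1615


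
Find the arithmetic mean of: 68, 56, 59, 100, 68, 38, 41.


Sum = 68 + 56 + 59 + 100 + 68 + 38 + 41 = 430
n = 7
Mean = 430/7 = 61.4286

Mean = 61.4286


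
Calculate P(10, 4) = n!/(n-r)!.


P(10,4) = 10!/6!
= 3628800/720
= 5040

P(10,4) = 5040


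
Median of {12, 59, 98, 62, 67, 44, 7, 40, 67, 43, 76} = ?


Sorted: 7, 12, 40, 43, 44, 59, 62, 67, 67, 76, 98
n = 11 (odd)
Middle value = 59

Median = 59


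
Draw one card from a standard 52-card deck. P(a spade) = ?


13 spades in 52 cards
P = 13/52 = 0.2500

P = 0.2500


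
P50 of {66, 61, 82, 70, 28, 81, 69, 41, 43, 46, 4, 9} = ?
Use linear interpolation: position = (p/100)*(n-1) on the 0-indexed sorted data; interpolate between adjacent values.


Sorted: 4, 9, 28, 41, 43, 46, 61, 66, 69, 70, 81, 82
n = 12
Index = 50/100 * 11 = 5.5000
Lower = data[5] = 46, Upper = data[6] = 61
P50 = 46 + 0.5000*(15) = 53.5000

P50 = 53.5000


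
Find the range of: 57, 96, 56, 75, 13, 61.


Max = 96, Min = 13
Range = 96 - 13 = 83

Range = 83


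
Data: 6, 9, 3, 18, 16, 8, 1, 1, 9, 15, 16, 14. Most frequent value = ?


Frequencies: 1:2, 3:1, 6:1, 8:1, 9:2, 14:1, 15:1, 16:2, 18:1
Max frequency = 2
Mode = 1, 9, 16

Mode = 1, 9, 16


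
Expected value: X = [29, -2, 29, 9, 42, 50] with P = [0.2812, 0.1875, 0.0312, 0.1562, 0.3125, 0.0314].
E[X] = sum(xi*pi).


E[X] = 29*0.2812 - 2*0.1875 + 29*0.0312 + 9*0.1562 + 42*0.3125 + 50*0.0314
= 8.1548 - 0.3750 + 0.9048 + 1.4058 + 13.1250 + 1.5700
= 24.7854

E[X] = 24.7854


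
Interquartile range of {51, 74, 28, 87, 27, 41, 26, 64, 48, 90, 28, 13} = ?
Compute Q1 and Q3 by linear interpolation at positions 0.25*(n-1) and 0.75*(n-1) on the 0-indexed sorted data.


Sorted: 13, 26, 27, 28, 28, 41, 48, 51, 64, 74, 87, 90
Q1 (25th %ile) = 27.7500
Q3 (75th %ile) = 66.5000
IQR = 66.5000 - 27.7500 = 38.7500

IQR = 38.7500


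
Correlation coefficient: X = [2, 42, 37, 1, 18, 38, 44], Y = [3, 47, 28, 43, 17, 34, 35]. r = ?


Mean X = 26.0000, Mean Y = 29.5714
SD X = 17.361698, SD Y = 14.140692
Cov = 116.428571
r = 116.428571/(17.361698*14.140692) = 0.4742

r = 0.4742


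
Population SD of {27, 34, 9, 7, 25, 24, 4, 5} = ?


Mean = 16.8750
Variance = 122.3594
SD = sqrt(122.3594) = 11.0616

SD = 11.0616


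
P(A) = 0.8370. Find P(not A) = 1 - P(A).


P(not A) = 1 - 0.8370 = 0.1630

P(not A) = 0.1630


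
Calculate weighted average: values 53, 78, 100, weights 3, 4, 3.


Numerator = 53*3 + 78*4 + 100*3 = 771
Denominator = 3 + 4 + 3 = 10
WM = 771/10 = 77.1000

WM = 77.1000


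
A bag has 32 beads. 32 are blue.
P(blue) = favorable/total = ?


P = 32/32 = 1.0000

P = 1.0000


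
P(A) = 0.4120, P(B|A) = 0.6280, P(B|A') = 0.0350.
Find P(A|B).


P(B) = P(B|A)*P(A) + P(B|A')*P(A')
= 0.6280*0.4120 + 0.0350*0.5880
= 0.258736 + 0.020580 = 0.279316
P(A|B) = 0.258736/0.279316 = 0.9263

P(A|B) = 0.9263


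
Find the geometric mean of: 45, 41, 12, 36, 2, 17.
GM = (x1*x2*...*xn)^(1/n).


Product = 45 × 41 × 12 × 36 × 2 × 17 = 27099360
GM = 27099360^(1/6) = 17.3311

GM = 17.3311


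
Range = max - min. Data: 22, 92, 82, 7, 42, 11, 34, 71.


Max = 92, Min = 7
Range = 92 - 7 = 85

Range = 85


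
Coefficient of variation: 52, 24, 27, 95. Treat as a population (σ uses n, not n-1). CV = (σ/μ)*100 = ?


Mean = 49.5000
SD = 28.4297
CV = (28.4297/49.5000)*100 = 57.4338%

CV = 57.4338%


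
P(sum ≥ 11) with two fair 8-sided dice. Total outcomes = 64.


Total outcomes = 8×8 = 64
Favorable (sum ≥ 11): 21
P = 21/64 = 0.3281

P = 0.3281


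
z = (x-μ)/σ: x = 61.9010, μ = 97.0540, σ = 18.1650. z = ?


z = (61.9010 - 97.0540)/18.1650
= -35.1530/18.1650
= -1.9352

z = -1.9352


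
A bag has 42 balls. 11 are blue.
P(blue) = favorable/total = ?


P = 11/42 = 0.2619

P = 0.2619


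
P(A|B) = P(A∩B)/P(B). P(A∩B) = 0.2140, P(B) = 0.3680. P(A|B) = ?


P(A|B) = 0.2140/0.3680 = 0.5815

P(A|B) = 0.5815


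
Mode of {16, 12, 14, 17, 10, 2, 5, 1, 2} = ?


Frequencies: 1:1, 2:2, 5:1, 10:1, 12:1, 14:1, 16:1, 17:1
Max frequency = 2
Mode = 2

Mode = 2


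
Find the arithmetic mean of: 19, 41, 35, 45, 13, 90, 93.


Sum = 19 + 41 + 35 + 45 + 13 + 90 + 93 = 336
n = 7
Mean = 336/7 = 48.0000

Mean = 48.0000


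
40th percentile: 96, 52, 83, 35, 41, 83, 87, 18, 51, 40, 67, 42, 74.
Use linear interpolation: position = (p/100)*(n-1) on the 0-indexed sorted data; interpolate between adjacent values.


Sorted: 18, 35, 40, 41, 42, 51, 52, 67, 74, 83, 83, 87, 96
n = 13
Index = 40/100 * 12 = 4.8000
Lower = data[4] = 42, Upper = data[5] = 51
P40 = 42 + 0.8000*(9) = 49.2000

P40 = 49.2000


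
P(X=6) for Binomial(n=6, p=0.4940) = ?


C(6,6) = 1
p^6 = 0.014533
(1-p)^0 = 1.000000
P = 1 * 0.014533 * 1.000000 = 0.0145

P(X=6) = 0.0145


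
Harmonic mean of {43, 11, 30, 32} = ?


Sum of reciprocals = 1/43 + 1/11 + 1/30 + 1/32 = 0.178748
HM = 4/0.178748 = 22.3778

HM = 22.3778


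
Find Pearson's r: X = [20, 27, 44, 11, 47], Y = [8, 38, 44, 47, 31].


Mean X = 29.8000, Mean Y = 33.6000
SD X = 13.818828, SD Y = 13.922643
Cov = 17.920000
r = 17.920000/(13.818828*13.922643) = 0.0931

r = 0.0931


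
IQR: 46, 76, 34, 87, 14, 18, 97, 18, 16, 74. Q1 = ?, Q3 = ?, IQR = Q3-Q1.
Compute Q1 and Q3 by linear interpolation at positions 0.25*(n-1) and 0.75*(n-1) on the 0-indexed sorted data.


Sorted: 14, 16, 18, 18, 34, 46, 74, 76, 87, 97
Q1 (25th %ile) = 18.0000
Q3 (75th %ile) = 75.5000
IQR = 75.5000 - 18.0000 = 57.5000

IQR = 57.5000


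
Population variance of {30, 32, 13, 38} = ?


Mean = 28.2500
Squared deviations: 3.0625, 14.0625, 232.5625, 95.0625
Sum = 344.7500
Variance = 344.7500/4 = 86.1875

Variance = 86.1875


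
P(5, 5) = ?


P(5,5) = 5!/0!
= 120/1
= 120

P(5,5) = 120


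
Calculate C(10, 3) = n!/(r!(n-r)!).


C(10,3) = 10!/(3! × 7!)
= 3628800/(6 × 5040)
= 120

C(10,3) = 120


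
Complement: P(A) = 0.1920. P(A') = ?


P(not A) = 1 - 0.1920 = 0.8080

P(not A) = 0.8080


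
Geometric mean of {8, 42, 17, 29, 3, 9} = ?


Product = 8 × 42 × 17 × 29 × 3 × 9 = 4472496
GM = 4472496^(1/6) = 12.8359

GM = 12.8359


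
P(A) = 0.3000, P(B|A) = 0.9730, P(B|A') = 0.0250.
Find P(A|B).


P(B) = P(B|A)*P(A) + P(B|A')*P(A')
= 0.9730*0.3000 + 0.0250*0.7000
= 0.291900 + 0.017500 = 0.309400
P(A|B) = 0.291900/0.309400 = 0.9434

P(A|B) = 0.9434


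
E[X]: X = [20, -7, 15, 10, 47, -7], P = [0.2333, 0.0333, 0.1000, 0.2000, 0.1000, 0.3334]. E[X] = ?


E[X] = 20*0.2333 - 7*0.0333 + 15*0.1000 + 10*0.2000 + 47*0.1000 - 7*0.3334
= 4.6660 - 0.2331 + 1.5000 + 2.0000 + 4.7000 - 2.3338
= 10.2991

E[X] = 10.2991


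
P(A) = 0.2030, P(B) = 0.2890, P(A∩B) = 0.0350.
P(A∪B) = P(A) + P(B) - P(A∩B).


P(A∪B) = 0.2030 + 0.2890 - 0.0350
= 0.4920 - 0.0350
= 0.4570

P(A∪B) = 0.4570


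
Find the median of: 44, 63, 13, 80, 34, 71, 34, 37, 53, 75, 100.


Sorted: 13, 34, 34, 37, 44, 53, 63, 71, 75, 80, 100
n = 11 (odd)
Middle value = 53

Median = 53


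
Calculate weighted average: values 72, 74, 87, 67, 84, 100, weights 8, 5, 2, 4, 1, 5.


Numerator = 72*8 + 74*5 + 87*2 + 67*4 + 84*1 + 100*5 = 1972
Denominator = 8 + 5 + 2 + 4 + 1 + 5 = 25
WM = 1972/25 = 78.8800

WM = 78.8800


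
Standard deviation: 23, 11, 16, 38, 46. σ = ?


Mean = 26.8000
Variance = 174.9600
SD = sqrt(174.9600) = 13.2272

SD = 13.2272


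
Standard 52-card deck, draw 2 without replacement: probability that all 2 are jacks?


P(all jacks) = (4/52) × (3/51)
= 0.0045

P = 0.0045


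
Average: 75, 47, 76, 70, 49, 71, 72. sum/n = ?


Sum = 75 + 47 + 76 + 70 + 49 + 71 + 72 = 460
n = 7
Mean = 460/7 = 65.7143

Mean = 65.7143


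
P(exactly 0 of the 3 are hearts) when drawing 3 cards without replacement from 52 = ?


Hypergeometric: P(X=0) = C(13,0)·C(39,3) / C(52,3)
= 1 × 9139 / 22100
= 9139/22100 = 0.4135

P = 0.4135


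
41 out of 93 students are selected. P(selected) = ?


P = 41/93 = 0.4409

P = 0.4409


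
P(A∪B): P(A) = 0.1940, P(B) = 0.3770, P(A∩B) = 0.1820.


P(A∪B) = 0.1940 + 0.3770 - 0.1820
= 0.5710 - 0.1820
= 0.3890

P(A∪B) = 0.3890


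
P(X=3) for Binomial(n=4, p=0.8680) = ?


C(4,3) = 4
p^3 = 0.653972
(1-p)^1 = 0.132000
P = 4 * 0.653972 * 0.132000 = 0.3453

P(X=3) = 0.3453


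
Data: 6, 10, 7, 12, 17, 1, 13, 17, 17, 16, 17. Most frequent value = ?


Frequencies: 1:1, 6:1, 7:1, 10:1, 12:1, 13:1, 16:1, 17:4
Max frequency = 4
Mode = 17

Mode = 17


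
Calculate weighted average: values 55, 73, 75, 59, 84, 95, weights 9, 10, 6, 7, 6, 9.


Numerator = 55*9 + 73*10 + 75*6 + 59*7 + 84*6 + 95*9 = 3447
Denominator = 9 + 10 + 6 + 7 + 6 + 9 = 47
WM = 3447/47 = 73.3404

WM = 73.3404


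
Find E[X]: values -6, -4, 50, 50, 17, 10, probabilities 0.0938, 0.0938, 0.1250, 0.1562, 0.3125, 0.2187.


E[X] = -6*0.0938 - 4*0.0938 + 50*0.1250 + 50*0.1562 + 17*0.3125 + 10*0.2187
= -0.5628 - 0.3752 + 6.2500 + 7.8100 + 5.3125 + 2.1870
= 20.6215

E[X] = 20.6215


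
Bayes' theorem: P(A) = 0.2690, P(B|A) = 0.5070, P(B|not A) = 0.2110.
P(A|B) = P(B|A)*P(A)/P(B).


P(B) = P(B|A)*P(A) + P(B|A')*P(A')
= 0.5070*0.2690 + 0.2110*0.7310
= 0.136383 + 0.154241 = 0.290624
P(A|B) = 0.136383/0.290624 = 0.4693

P(A|B) = 0.4693


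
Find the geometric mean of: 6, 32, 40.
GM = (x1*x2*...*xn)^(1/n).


Product = 6 × 32 × 40 = 7680
GM = 7680^(1/3) = 19.7297

GM = 19.7297


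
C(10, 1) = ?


C(10,1) = 10!/(1! × 9!)
= 3628800/(1 × 362880)
= 10

C(10,1) = 10


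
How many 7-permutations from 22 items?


P(22,7) = 22!/15!
= 1124000727777607680000/1307674368000
= 859541760

P(22,7) = 859541760


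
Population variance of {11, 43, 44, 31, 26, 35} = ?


Mean = 31.6667
Squared deviations: 427.1111, 128.4444, 152.1111, 0.4444, 32.1111, 11.1111
Sum = 751.3333
Variance = 751.3333/6 = 125.2222

Variance = 125.2222


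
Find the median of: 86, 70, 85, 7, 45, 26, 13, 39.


Sorted: 7, 13, 26, 39, 45, 70, 85, 86
n = 8 (even)
Middle values: 39 and 45
Median = (39+45)/2 = 42.0000

Median = 42.0000


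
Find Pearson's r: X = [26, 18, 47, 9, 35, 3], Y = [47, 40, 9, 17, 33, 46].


Mean X = 23.0000, Mean Y = 32.0000
SD X = 15.000000, SD Y = 14.375906
Cov = -100.833333
r = -100.833333/(15.000000*14.375906) = -0.4676

r = -0.4676


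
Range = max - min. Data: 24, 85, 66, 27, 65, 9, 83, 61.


Max = 85, Min = 9
Range = 85 - 9 = 76

Range = 76


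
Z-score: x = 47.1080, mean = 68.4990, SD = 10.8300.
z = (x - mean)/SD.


z = (47.1080 - 68.4990)/10.8300
= -21.3910/10.8300
= -1.9752

z = -1.9752


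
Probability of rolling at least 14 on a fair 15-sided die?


Favorable outcomes (roll ≥ 14): 2
Total outcomes = 15
P = 2/15 = 0.1333

P = 0.1333


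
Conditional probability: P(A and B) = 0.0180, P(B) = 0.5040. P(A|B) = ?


P(A|B) = 0.0180/0.5040 = 0.0357

P(A|B) = 0.0357


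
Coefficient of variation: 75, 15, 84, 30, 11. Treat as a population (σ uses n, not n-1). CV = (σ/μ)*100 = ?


Mean = 43.0000
SD = 30.6007
CV = (30.6007/43.0000)*100 = 71.1643%

CV = 71.1643%


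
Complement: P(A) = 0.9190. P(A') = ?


P(not A) = 1 - 0.9190 = 0.0810

P(not A) = 0.0810


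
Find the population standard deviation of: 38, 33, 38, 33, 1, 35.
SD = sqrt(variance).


Mean = 29.6667
Variance = 168.5556
SD = sqrt(168.5556) = 12.9829

SD = 12.9829


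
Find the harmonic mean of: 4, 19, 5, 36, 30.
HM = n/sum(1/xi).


Sum of reciprocals = 1/4 + 1/19 + 1/5 + 1/36 + 1/30 = 0.563743
HM = 5/0.563743 = 8.8693

HM = 8.8693


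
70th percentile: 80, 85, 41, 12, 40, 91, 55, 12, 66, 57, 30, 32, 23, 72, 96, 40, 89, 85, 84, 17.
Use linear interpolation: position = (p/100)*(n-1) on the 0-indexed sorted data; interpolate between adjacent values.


Sorted: 12, 12, 17, 23, 30, 32, 40, 40, 41, 55, 57, 66, 72, 80, 84, 85, 85, 89, 91, 96
n = 20
Index = 70/100 * 19 = 13.3000
Lower = data[13] = 80, Upper = data[14] = 84
P70 = 80 + 0.3000*(4) = 81.2000

P70 = 81.2000


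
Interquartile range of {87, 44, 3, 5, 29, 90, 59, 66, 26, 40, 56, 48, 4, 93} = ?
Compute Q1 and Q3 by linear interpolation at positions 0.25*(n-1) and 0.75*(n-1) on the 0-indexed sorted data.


Sorted: 3, 4, 5, 26, 29, 40, 44, 48, 56, 59, 66, 87, 90, 93
Q1 (25th %ile) = 26.7500
Q3 (75th %ile) = 64.2500
IQR = 64.2500 - 26.7500 = 37.5000

IQR = 37.5000


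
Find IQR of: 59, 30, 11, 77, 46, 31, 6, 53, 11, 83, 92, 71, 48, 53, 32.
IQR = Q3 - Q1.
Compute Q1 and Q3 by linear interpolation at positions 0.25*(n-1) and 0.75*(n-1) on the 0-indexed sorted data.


Sorted: 6, 11, 11, 30, 31, 32, 46, 48, 53, 53, 59, 71, 77, 83, 92
Q1 (25th %ile) = 30.5000
Q3 (75th %ile) = 65.0000
IQR = 65.0000 - 30.5000 = 34.5000

IQR = 34.5000


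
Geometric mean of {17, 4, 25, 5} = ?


Product = 17 × 4 × 25 × 5 = 8500
GM = 8500^(1/4) = 9.6018

GM = 9.6018


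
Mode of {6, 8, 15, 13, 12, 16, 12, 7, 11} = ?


Frequencies: 6:1, 7:1, 8:1, 11:1, 12:2, 13:1, 15:1, 16:1
Max frequency = 2
Mode = 12

Mode = 12


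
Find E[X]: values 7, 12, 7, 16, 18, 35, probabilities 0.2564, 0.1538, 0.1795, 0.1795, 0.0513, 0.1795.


E[X] = 7*0.2564 + 12*0.1538 + 7*0.1795 + 16*0.1795 + 18*0.0513 + 35*0.1795
= 1.7948 + 1.8456 + 1.2565 + 2.8720 + 0.9234 + 6.2825
= 14.9748

E[X] = 14.9748


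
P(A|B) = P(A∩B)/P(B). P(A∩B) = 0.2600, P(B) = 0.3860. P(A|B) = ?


P(A|B) = 0.2600/0.3860 = 0.6736

P(A|B) = 0.6736


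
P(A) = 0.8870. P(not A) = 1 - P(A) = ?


P(not A) = 1 - 0.8870 = 0.1130

P(not A) = 0.1130


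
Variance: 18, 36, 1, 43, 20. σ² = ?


Mean = 23.6000
Squared deviations: 31.3600, 153.7600, 510.7600, 376.3600, 12.9600
Sum = 1085.2000
Variance = 1085.2000/5 = 217.0400

Variance = 217.0400


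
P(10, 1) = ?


P(10,1) = 10!/9!
= 3628800/362880
= 10

P(10,1) = 10


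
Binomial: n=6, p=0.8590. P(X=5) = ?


C(6,5) = 6
p^5 = 0.467698
(1-p)^1 = 0.141000
P = 6 * 0.467698 * 0.141000 = 0.3957

P(X=5) = 0.3957


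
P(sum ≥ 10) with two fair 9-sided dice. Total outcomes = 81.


Total outcomes = 9×9 = 81
Favorable (sum ≥ 10): 45
P = 45/81 = 0.5556

P = 0.5556


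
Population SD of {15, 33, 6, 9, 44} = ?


Mean = 21.4000
Variance = 215.4400
SD = sqrt(215.4400) = 14.6779

SD = 14.6779


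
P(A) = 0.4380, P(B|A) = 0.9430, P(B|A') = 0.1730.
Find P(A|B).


P(B) = P(B|A)*P(A) + P(B|A')*P(A')
= 0.9430*0.4380 + 0.1730*0.5620
= 0.413034 + 0.097226 = 0.510260
P(A|B) = 0.413034/0.510260 = 0.8095

P(A|B) = 0.8095


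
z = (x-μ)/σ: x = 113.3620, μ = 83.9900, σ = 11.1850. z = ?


z = (113.3620 - 83.9900)/11.1850
= 29.3720/11.1850
= 2.6260

z = 2.6260


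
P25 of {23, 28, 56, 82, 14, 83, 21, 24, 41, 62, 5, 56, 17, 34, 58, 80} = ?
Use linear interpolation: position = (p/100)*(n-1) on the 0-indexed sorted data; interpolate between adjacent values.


Sorted: 5, 14, 17, 21, 23, 24, 28, 34, 41, 56, 56, 58, 62, 80, 82, 83
n = 16
Index = 25/100 * 15 = 3.7500
Lower = data[3] = 21, Upper = data[4] = 23
P25 = 21 + 0.7500*(2) = 22.5000

P25 = 22.5000


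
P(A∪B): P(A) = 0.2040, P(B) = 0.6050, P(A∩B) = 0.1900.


P(A∪B) = 0.2040 + 0.6050 - 0.1900
= 0.8090 - 0.1900
= 0.6190

P(A∪B) = 0.6190


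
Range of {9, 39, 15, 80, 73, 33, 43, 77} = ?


Max = 80, Min = 9
Range = 80 - 9 = 71

Range = 71


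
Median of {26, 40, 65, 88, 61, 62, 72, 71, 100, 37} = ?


Sorted: 26, 37, 40, 61, 62, 65, 71, 72, 88, 100
n = 10 (even)
Middle values: 62 and 65
Median = (62+65)/2 = 63.5000

Median = 63.5000


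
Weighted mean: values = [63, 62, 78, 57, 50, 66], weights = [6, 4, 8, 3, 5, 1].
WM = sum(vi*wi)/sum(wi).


Numerator = 63*6 + 62*4 + 78*8 + 57*3 + 50*5 + 66*1 = 1737
Denominator = 6 + 4 + 8 + 3 + 5 + 1 = 27
WM = 1737/27 = 64.3333

WM = 64.3333


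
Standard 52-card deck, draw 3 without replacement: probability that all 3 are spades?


P(all spades) = (13/52) × (12/51) × (11/50)
= 0.0129

P = 0.0129


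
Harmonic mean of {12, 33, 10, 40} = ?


Sum of reciprocals = 1/12 + 1/33 + 1/10 + 1/40 = 0.238636
HM = 4/0.238636 = 16.7619

HM = 16.7619


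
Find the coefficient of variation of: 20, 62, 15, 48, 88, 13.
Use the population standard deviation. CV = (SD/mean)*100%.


Mean = 41.0000
SD = 27.6887
CV = (27.6887/41.0000)*100 = 67.5335%

CV = 67.5335%


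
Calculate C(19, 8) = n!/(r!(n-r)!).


C(19,8) = 19!/(8! × 11!)
= 121645100408832000/(40320 × 39916800)
= 75582

C(19,8) = 75582


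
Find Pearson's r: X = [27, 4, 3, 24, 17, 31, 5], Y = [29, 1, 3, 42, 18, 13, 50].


Mean X = 15.8571, Mean Y = 22.2857
SD X = 10.986077, SD Y = 17.449636
Cov = 41.326531
r = 41.326531/(10.986077*17.449636) = 0.2156

r = 0.2156


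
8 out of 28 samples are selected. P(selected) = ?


P = 8/28 = 0.2857

P = 0.2857


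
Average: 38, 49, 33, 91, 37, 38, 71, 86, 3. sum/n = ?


Sum = 38 + 49 + 33 + 91 + 37 + 38 + 71 + 86 + 3 = 446
n = 9
Mean = 446/9 = 49.5556

Mean = 49.5556


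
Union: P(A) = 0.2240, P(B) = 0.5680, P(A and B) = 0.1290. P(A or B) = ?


P(A∪B) = 0.2240 + 0.5680 - 0.1290
= 0.7920 - 0.1290
= 0.6630

P(A∪B) = 0.6630


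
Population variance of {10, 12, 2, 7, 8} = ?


Mean = 7.8000
Squared deviations: 4.8400, 17.6400, 33.6400, 0.6400, 0.0400
Sum = 56.8000
Variance = 56.8000/5 = 11.3600

Variance = 11.3600


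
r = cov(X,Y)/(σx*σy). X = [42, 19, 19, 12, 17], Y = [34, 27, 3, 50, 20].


Mean X = 21.8000, Mean Y = 26.8000
SD X = 10.419213, SD Y = 15.509997
Cov = 3.360000
r = 3.360000/(10.419213*15.509997) = 0.0208

r = 0.0208


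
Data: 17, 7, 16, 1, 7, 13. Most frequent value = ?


Frequencies: 1:1, 7:2, 13:1, 16:1, 17:1
Max frequency = 2
Mode = 7

Mode = 7


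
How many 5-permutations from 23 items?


P(23,5) = 23!/18!
= 25852016738884976640000/6402373705728000
= 4037880

P(23,5) = 4037880


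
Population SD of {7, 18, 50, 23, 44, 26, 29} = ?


Mean = 28.1429
Variance = 187.2653
SD = sqrt(187.2653) = 13.6845

SD = 13.6845


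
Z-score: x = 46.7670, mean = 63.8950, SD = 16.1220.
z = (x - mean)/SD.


z = (46.7670 - 63.8950)/16.1220
= -17.1280/16.1220
= -1.0624

z = -1.0624
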